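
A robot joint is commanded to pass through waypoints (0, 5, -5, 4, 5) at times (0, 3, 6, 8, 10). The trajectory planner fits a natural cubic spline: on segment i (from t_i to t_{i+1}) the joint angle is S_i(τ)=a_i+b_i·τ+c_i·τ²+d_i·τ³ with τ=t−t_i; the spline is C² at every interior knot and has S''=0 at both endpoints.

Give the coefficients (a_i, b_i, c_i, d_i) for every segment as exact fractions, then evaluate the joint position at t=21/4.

  seg 0: a=0 b=397/105 c=0 d=-74/315
  seg 1: a=5 b=-269/105 c=-74/35 d=13/21
  seg 2: a=-5 b=22/15 c=121/35 d=-163/168
  seg 3: a=4 b=767/210 c=-331/140 d=331/840
S(21/4) = -9893/2240

Δ: Δ0=5/3, Δ1=-10/3, Δ2=9/2, Δ3=1/2
row 1: diag=12, rhs=-30; c'=1/4, d'=-5/2
row 2: denom=10−3·1/4=37/4; d'=(47−3·-5/2)/(37/4)=218/37
row 3: denom=8−2·8/37=280/37; d'=(-24−2·218/37)/(280/37)=-331/70
back: M3=-331/70
back: M2=218/37−8/37·-331/70=242/35
back: M1=-5/2−1/4·242/35=-148/35
M: M0=0, M1=-148/35, M2=242/35, M3=-331/70, M4=0
seg 0: a=0, c=M0/2=0, d=(M1−M0)/(6·3)=-74/315, b=Δ0−h0·(2M0+M1)/6=397/105
seg 1: a=5, c=M1/2=-74/35, d=(M2−M1)/(6·3)=13/21, b=Δ1−h1·(2M1+M2)/6=-269/105
seg 2: a=-5, c=M2/2=121/35, d=(M3−M2)/(6·2)=-163/168, b=Δ2−h2·(2M2+M3)/6=22/15
seg 3: a=4, c=M3/2=-331/140, d=(M4−M3)/(6·2)=331/840, b=Δ3−h3·(2M3+M4)/6=767/210
t_q=21/4 → seg 1, τ=9/4; S=5+-269/105·τ+-74/35·τ²+13/21·τ³=-9893/2240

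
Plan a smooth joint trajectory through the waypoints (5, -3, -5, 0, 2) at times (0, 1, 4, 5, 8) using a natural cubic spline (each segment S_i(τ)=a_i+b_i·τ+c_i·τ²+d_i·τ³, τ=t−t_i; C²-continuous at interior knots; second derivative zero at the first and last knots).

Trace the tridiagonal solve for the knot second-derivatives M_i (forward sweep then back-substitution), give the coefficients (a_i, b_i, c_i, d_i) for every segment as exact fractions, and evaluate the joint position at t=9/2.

  seg 0: a=5 b=-3769/432 c=0 d=313/432
  seg 1: a=-3 b=-1415/216 c=313/144 d=-275/3888
  seg 2: a=-5 b=1979/432 c=83/54 d=-161/144
  seg 3: a=0 b=929/216 c=-785/432 d=785/3888
S(9/2) = -8519/3456

Δ: Δ0=-8, Δ1=-2/3, Δ2=5, Δ3=2/3
row 1: diag=8, rhs=44; c'=3/8, d'=11/2
row 2: denom=8−3·3/8=55/8; d'=(34−3·11/2)/(55/8)=28/11
row 3: denom=8−1·8/55=432/55; d'=(-26−1·28/11)/(432/55)=-785/216
back: M3=-785/216
back: M2=28/11−8/55·-785/216=83/27
back: M1=11/2−3/8·83/27=313/72
M: M0=0, M1=313/72, M2=83/27, M3=-785/216, M4=0
seg 0: a=5, c=M0/2=0, d=(M1−M0)/(6·1)=313/432, b=Δ0−h0·(2M0+M1)/6=-3769/432
seg 1: a=-3, c=M1/2=313/144, d=(M2−M1)/(6·3)=-275/3888, b=Δ1−h1·(2M1+M2)/6=-1415/216
seg 2: a=-5, c=M2/2=83/54, d=(M3−M2)/(6·1)=-161/144, b=Δ2−h2·(2M2+M3)/6=1979/432
seg 3: a=0, c=M3/2=-785/432, d=(M4−M3)/(6·3)=785/3888, b=Δ3−h3·(2M3+M4)/6=929/216
t_q=9/2 → seg 2, τ=1/2; S=-5+1979/432·τ+83/54·τ²+-161/144·τ³=-8519/3456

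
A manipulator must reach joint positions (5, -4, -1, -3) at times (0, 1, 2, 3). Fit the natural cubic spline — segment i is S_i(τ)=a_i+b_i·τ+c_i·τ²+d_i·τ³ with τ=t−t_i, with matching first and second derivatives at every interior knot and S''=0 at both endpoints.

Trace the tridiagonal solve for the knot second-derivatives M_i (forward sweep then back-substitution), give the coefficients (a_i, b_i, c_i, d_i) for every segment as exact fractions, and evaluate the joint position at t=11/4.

  seg 0: a=5 b=-188/15 c=0 d=53/15
  seg 1: a=-4 b=-29/15 c=53/5 d=-17/3
  seg 2: a=-1 b=34/15 c=-32/5 d=32/15
S(11/4) = -2

Δ: Δ0=-9, Δ1=3, Δ2=-2
row 1: diag=4, rhs=72; c'=1/4, d'=18
row 2: denom=4−1·1/4=15/4; d'=(-30−1·18)/(15/4)=-64/5
back: M2=-64/5
back: M1=18−1/4·-64/5=106/5
M: M0=0, M1=106/5, M2=-64/5, M3=0
seg 0: a=5, c=M0/2=0, d=(M1−M0)/(6·1)=53/15, b=Δ0−h0·(2M0+M1)/6=-188/15
seg 1: a=-4, c=M1/2=53/5, d=(M2−M1)/(6·1)=-17/3, b=Δ1−h1·(2M1+M2)/6=-29/15
seg 2: a=-1, c=M2/2=-32/5, d=(M3−M2)/(6·1)=32/15, b=Δ2−h2·(2M2+M3)/6=34/15
t_q=11/4 → seg 2, τ=3/4; S=-1+34/15·τ+-32/5·τ²+32/15·τ³=-2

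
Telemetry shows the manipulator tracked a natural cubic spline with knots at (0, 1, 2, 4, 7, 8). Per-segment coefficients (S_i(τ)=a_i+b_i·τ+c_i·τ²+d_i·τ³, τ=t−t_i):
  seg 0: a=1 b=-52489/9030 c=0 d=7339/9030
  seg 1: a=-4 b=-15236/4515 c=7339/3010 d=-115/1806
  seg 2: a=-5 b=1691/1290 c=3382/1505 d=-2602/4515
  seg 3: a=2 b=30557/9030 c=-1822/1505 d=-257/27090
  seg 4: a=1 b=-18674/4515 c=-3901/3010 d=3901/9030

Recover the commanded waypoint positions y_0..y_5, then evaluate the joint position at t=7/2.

y_0=1 y_1=-4 y_2=-5 y_3=2 y_4=1 y_5=-4
S(7/2) = 233/3010

y_0 = S_0(0) = a_0 = 1
y_1 = S_1(0) = a_1 = -4
y_2 = S_2(0) = a_2 = -5
y_3 = S_3(0) = a_3 = 2
y_4 = S_4(0) = a_4 = 1
y_5 = S_4(1) = -4
t_q=7/2 is in segment 2 (τ=3/2); S_2(τ)=233/3010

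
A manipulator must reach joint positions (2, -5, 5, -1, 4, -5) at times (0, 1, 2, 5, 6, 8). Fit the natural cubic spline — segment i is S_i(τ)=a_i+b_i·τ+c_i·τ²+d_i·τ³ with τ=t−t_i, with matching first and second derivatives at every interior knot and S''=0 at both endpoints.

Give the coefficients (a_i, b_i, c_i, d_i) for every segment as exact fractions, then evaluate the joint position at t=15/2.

Δ: Δ0=-7, Δ1=10, Δ2=-2, Δ3=5, Δ4=-9/2
row 1: diag=4, rhs=102; c'=1/4, d'=51/2
row 2: denom=8−1·1/4=31/4; d'=(-72−1·51/2)/(31/4)=-390/31
row 3: denom=8−3·12/31=212/31; d'=(42−3·-390/31)/(212/31)=618/53
row 4: denom=6−1·31/212=1241/212; d'=(-57−1·618/53)/(1241/212)=-14556/1241
back: M4=-14556/1241
back: M3=618/53−31/212·-14556/1241=16599/1241
back: M2=-390/31−12/31·16599/1241=-22038/1241
back: M1=51/2−1/4·-22038/1241=37155/1241
M: M0=0, M1=37155/1241, M2=-22038/1241, M3=16599/1241, M4=-14556/1241, M5=0
seg 0: a=2, c=M0/2=0, d=(M1−M0)/(6·1)=12385/2482, b=Δ0−h0·(2M0+M1)/6=-29759/2482
seg 1: a=-5, c=M1/2=37155/2482, d=(M2−M1)/(6·1)=-19731/2482, b=Δ1−h1·(2M1+M2)/6=3698/1241
seg 2: a=5, c=M2/2=-11019/1241, d=(M3−M2)/(6·3)=4293/2482, b=Δ2−h2·(2M2+M3)/6=22513/2482
seg 3: a=-1, c=M3/2=16599/2482, d=(M4−M3)/(6·1)=-10385/2482, b=Δ3−h3·(2M3+M4)/6=3098/1241
seg 4: a=4, c=M4/2=-7278/1241, d=(M5−M4)/(6·2)=1213/1241, b=Δ4−h4·(2M4+M5)/6=8239/2482
t_q=15/2 → seg 4, τ=3/2; S=4+8239/2482·τ+-7278/1241·τ²+1213/1241·τ³=-9107/9928

  seg 0: a=2 b=-29759/2482 c=0 d=12385/2482
  seg 1: a=-5 b=3698/1241 c=37155/2482 d=-19731/2482
  seg 2: a=5 b=22513/2482 c=-11019/1241 d=4293/2482
  seg 3: a=-1 b=3098/1241 c=16599/2482 d=-10385/2482
  seg 4: a=4 b=8239/2482 c=-7278/1241 d=1213/1241
S(15/2) = -9107/9928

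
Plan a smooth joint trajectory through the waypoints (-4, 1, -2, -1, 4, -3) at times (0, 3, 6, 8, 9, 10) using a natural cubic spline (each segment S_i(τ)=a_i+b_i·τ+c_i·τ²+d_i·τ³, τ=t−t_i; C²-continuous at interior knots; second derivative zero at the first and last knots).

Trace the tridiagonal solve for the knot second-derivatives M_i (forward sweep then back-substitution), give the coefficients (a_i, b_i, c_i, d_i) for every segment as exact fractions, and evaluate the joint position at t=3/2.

  seg 0: a=-4 b=10835/4722 c=0 d=-2965/42498
  seg 1: a=1 b=970/2361 c=-2965/4722 d=2233/42498
  seg 2: a=-2 b=-9151/4722 c=-122/787 d=1622/2361
  seg 3: a=-1 b=26849/4722 c=3122/787 d=-21971/4722
  seg 4: a=4 b=-800/2361 c=-15727/1574 d=15727/4722
S(3/2) = -9993/12592

Δ: Δ0=5/3, Δ1=-1, Δ2=1/2, Δ3=5, Δ4=-7
row 1: diag=12, rhs=-16; c'=1/4, d'=-4/3
row 2: denom=10−3·1/4=37/4; d'=(9−3·-4/3)/(37/4)=52/37
row 3: denom=6−2·8/37=206/37; d'=(27−2·52/37)/(206/37)=895/206
row 4: denom=4−1·37/206=787/206; d'=(-72−1·895/206)/(787/206)=-15727/787
back: M4=-15727/787
back: M3=895/206−37/206·-15727/787=6244/787
back: M2=52/37−8/37·6244/787=-244/787
back: M1=-4/3−1/4·-244/787=-2965/2361
M: M0=0, M1=-2965/2361, M2=-244/787, M3=6244/787, M4=-15727/787, M5=0
seg 0: a=-4, c=M0/2=0, d=(M1−M0)/(6·3)=-2965/42498, b=Δ0−h0·(2M0+M1)/6=10835/4722
seg 1: a=1, c=M1/2=-2965/4722, d=(M2−M1)/(6·3)=2233/42498, b=Δ1−h1·(2M1+M2)/6=970/2361
seg 2: a=-2, c=M2/2=-122/787, d=(M3−M2)/(6·2)=1622/2361, b=Δ2−h2·(2M2+M3)/6=-9151/4722
seg 3: a=-1, c=M3/2=3122/787, d=(M4−M3)/(6·1)=-21971/4722, b=Δ3−h3·(2M3+M4)/6=26849/4722
seg 4: a=4, c=M4/2=-15727/1574, d=(M5−M4)/(6·1)=15727/4722, b=Δ4−h4·(2M4+M5)/6=-800/2361
t_q=3/2 → seg 0, τ=3/2; S=-4+10835/4722·τ+0·τ²+-2965/42498·τ³=-9993/12592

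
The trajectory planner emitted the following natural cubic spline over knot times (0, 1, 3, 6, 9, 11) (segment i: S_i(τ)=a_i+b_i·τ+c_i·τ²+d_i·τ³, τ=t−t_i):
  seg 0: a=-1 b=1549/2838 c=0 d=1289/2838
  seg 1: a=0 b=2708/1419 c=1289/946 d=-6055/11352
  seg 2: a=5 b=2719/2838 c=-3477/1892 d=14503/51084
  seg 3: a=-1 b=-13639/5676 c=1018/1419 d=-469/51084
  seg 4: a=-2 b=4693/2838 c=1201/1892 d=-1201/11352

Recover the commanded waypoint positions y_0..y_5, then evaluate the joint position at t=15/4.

y_0 = S_0(0) = a_0 = -1
y_1 = S_1(0) = a_1 = 0
y_2 = S_2(0) = a_2 = 5
y_3 = S_3(0) = a_3 = -1
y_4 = S_4(0) = a_4 = -2
y_5 = S_4(2) = 3
t_q=15/4 is in segment 2 (τ=3/4); S_2(τ)=52889/11008

y_0=-1 y_1=0 y_2=5 y_3=-1 y_4=-2 y_5=3
S(15/4) = 52889/11008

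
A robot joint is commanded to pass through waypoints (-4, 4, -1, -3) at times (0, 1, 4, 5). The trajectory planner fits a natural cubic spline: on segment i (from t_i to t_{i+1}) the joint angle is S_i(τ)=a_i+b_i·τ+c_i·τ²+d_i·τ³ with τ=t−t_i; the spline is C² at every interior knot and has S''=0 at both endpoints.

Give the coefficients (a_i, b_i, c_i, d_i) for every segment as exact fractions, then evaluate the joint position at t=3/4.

  seg 0: a=-4 b=1549/165 c=0 d=-229/165
  seg 1: a=4 b=862/165 c=-229/55 d=28/45
  seg 2: a=-1 b=-488/165 c=79/55 d=-79/165
S(3/4) = 8643/3520

Δ: Δ0=8, Δ1=-5/3, Δ2=-2
row 1: diag=8, rhs=-58; c'=3/8, d'=-29/4
row 2: denom=8−3·3/8=55/8; d'=(-2−3·-29/4)/(55/8)=158/55
back: M2=158/55
back: M1=-29/4−3/8·158/55=-458/55
M: M0=0, M1=-458/55, M2=158/55, M3=0
seg 0: a=-4, c=M0/2=0, d=(M1−M0)/(6·1)=-229/165, b=Δ0−h0·(2M0+M1)/6=1549/165
seg 1: a=4, c=M1/2=-229/55, d=(M2−M1)/(6·3)=28/45, b=Δ1−h1·(2M1+M2)/6=862/165
seg 2: a=-1, c=M2/2=79/55, d=(M3−M2)/(6·1)=-79/165, b=Δ2−h2·(2M2+M3)/6=-488/165
t_q=3/4 → seg 0, τ=3/4; S=-4+1549/165·τ+0·τ²+-229/165·τ³=8643/3520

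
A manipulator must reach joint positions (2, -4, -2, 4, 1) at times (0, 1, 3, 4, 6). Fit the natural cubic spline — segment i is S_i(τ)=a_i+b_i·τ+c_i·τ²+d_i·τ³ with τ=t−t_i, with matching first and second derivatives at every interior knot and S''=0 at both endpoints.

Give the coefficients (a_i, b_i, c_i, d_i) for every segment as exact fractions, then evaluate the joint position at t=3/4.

Δ: Δ0=-6, Δ1=1, Δ2=6, Δ3=-3/2
row 1: diag=6, rhs=42; c'=1/3, d'=7
row 2: denom=6−2·1/3=16/3; d'=(30−2·7)/(16/3)=3
row 3: denom=6−1·3/16=93/16; d'=(-45−1·3)/(93/16)=-256/31
back: M3=-256/31
back: M2=3−3/16·-256/31=141/31
back: M1=7−1/3·141/31=170/31
M: M0=0, M1=170/31, M2=141/31, M3=-256/31, M4=0
seg 0: a=2, c=M0/2=0, d=(M1−M0)/(6·1)=85/93, b=Δ0−h0·(2M0+M1)/6=-643/93
seg 1: a=-4, c=M1/2=85/31, d=(M2−M1)/(6·2)=-29/372, b=Δ1−h1·(2M1+M2)/6=-388/93
seg 2: a=-2, c=M2/2=141/62, d=(M3−M2)/(6·1)=-397/186, b=Δ2−h2·(2M2+M3)/6=545/93
seg 3: a=4, c=M3/2=-128/31, d=(M4−M3)/(6·2)=64/93, b=Δ3−h3·(2M3+M4)/6=745/186
t_q=3/4 → seg 0, τ=3/4; S=2+-643/93·τ+0·τ²+85/93·τ³=-5555/1984

  seg 0: a=2 b=-643/93 c=0 d=85/93
  seg 1: a=-4 b=-388/93 c=85/31 d=-29/372
  seg 2: a=-2 b=545/93 c=141/62 d=-397/186
  seg 3: a=4 b=745/186 c=-128/31 d=64/93
S(3/4) = -5555/1984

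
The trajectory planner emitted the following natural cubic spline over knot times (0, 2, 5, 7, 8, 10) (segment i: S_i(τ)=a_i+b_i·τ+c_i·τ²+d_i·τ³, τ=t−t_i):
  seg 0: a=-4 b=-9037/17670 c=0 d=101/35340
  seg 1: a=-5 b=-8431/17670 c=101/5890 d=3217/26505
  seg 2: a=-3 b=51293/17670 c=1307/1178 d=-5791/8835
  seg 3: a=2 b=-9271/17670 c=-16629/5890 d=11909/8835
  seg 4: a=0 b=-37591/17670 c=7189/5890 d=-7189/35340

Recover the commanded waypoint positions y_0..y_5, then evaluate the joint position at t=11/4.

y_0=-4 y_1=-5 y_2=-3 y_3=2 y_4=0 y_5=-1
S(11/4) = -998379/188480

y_0 = S_0(0) = a_0 = -4
y_1 = S_1(0) = a_1 = -5
y_2 = S_2(0) = a_2 = -3
y_3 = S_3(0) = a_3 = 2
y_4 = S_4(0) = a_4 = 0
y_5 = S_4(2) = -1
t_q=11/4 is in segment 1 (τ=3/4); S_1(τ)=-998379/188480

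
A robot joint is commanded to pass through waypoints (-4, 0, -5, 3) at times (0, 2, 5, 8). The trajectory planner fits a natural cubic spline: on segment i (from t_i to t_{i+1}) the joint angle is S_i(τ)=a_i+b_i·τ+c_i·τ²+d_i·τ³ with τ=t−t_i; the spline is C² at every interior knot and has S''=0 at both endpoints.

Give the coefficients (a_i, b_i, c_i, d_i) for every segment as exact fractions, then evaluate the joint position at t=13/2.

Δ: Δ0=2, Δ1=-5/3, Δ2=8/3
row 1: diag=10, rhs=-22; c'=3/10, d'=-11/5
row 2: denom=12−3·3/10=111/10; d'=(26−3·-11/5)/(111/10)=326/111
back: M2=326/111
back: M1=-11/5−3/10·326/111=-114/37
M: M0=0, M1=-114/37, M2=326/111, M3=0
seg 0: a=-4, c=M0/2=0, d=(M1−M0)/(6·2)=-19/74, b=Δ0−h0·(2M0+M1)/6=112/37
seg 1: a=0, c=M1/2=-57/37, d=(M2−M1)/(6·3)=334/999, b=Δ1−h1·(2M1+M2)/6=-2/37
seg 2: a=-5, c=M2/2=163/111, d=(M3−M2)/(6·3)=-163/999, b=Δ2−h2·(2M2+M3)/6=-10/37
t_q=13/2 → seg 2, τ=3/2; S=-5+-10/37·τ+163/111·τ²+-163/999·τ³=-785/296

  seg 0: a=-4 b=112/37 c=0 d=-19/74
  seg 1: a=0 b=-2/37 c=-57/37 d=334/999
  seg 2: a=-5 b=-10/37 c=163/111 d=-163/999
S(13/2) = -785/296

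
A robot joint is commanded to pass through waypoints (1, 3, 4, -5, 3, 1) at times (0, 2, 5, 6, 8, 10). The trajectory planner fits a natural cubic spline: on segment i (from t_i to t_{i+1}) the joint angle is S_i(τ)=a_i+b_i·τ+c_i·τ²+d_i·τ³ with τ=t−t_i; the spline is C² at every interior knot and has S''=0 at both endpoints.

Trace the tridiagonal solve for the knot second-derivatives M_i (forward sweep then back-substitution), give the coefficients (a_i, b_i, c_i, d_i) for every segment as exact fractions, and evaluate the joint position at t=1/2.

  seg 0: a=1 b=266/2283 c=0 d=2017/9132
  seg 1: a=3 b=6317/2283 c=2017/1522 d=-9755/13698
  seg 2: a=4 b=-38855/4566 c=-3869/761 d=20975/4566
  seg 3: a=-5 b=-11179/2283 c=13237/1522 d=-4850/2283
  seg 4: a=3 b=10043/2283 c=-6163/1522 d=6163/9132
S(1/2) = 26443/24352

Δ: Δ0=1, Δ1=1/3, Δ2=-9, Δ3=4, Δ4=-1
row 1: diag=10, rhs=-4; c'=3/10, d'=-2/5
row 2: denom=8−3·3/10=71/10; d'=(-56−3·-2/5)/(71/10)=-548/71
row 3: denom=6−1·10/71=416/71; d'=(78−1·-548/71)/(416/71)=3043/208
row 4: denom=8−2·71/208=761/104; d'=(-30−2·3043/208)/(761/104)=-6163/761
back: M4=-6163/761
back: M3=3043/208−71/208·-6163/761=13237/761
back: M2=-548/71−10/71·13237/761=-7738/761
back: M1=-2/5−3/10·-7738/761=2017/761
M: M0=0, M1=2017/761, M2=-7738/761, M3=13237/761, M4=-6163/761, M5=0
seg 0: a=1, c=M0/2=0, d=(M1−M0)/(6·2)=2017/9132, b=Δ0−h0·(2M0+M1)/6=266/2283
seg 1: a=3, c=M1/2=2017/1522, d=(M2−M1)/(6·3)=-9755/13698, b=Δ1−h1·(2M1+M2)/6=6317/2283
seg 2: a=4, c=M2/2=-3869/761, d=(M3−M2)/(6·1)=20975/4566, b=Δ2−h2·(2M2+M3)/6=-38855/4566
seg 3: a=-5, c=M3/2=13237/1522, d=(M4−M3)/(6·2)=-4850/2283, b=Δ3−h3·(2M3+M4)/6=-11179/2283
seg 4: a=3, c=M4/2=-6163/1522, d=(M5−M4)/(6·2)=6163/9132, b=Δ4−h4·(2M4+M5)/6=10043/2283
t_q=1/2 → seg 0, τ=1/2; S=1+266/2283·τ+0·τ²+2017/9132·τ³=26443/24352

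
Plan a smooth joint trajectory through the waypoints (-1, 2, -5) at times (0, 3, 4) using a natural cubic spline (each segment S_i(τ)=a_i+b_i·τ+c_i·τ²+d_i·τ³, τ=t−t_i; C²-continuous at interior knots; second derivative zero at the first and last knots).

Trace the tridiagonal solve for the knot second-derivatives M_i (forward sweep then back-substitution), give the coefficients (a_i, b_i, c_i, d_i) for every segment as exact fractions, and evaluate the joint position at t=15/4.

Δ: Δ0=1, Δ1=-7
row 1: diag=8, rhs=-48; c'=1/8, d'=-6
back: M1=-6
M: M0=0, M1=-6, M2=0
seg 0: a=-1, c=M0/2=0, d=(M1−M0)/(6·3)=-1/3, b=Δ0−h0·(2M0+M1)/6=4
seg 1: a=2, c=M1/2=-3, d=(M2−M1)/(6·1)=1, b=Δ1−h1·(2M1+M2)/6=-5
t_q=15/4 → seg 1, τ=3/4; S=2+-5·τ+-3·τ²+1·τ³=-193/64

  seg 0: a=-1 b=4 c=0 d=-1/3
  seg 1: a=2 b=-5 c=-3 d=1
S(15/4) = -193/64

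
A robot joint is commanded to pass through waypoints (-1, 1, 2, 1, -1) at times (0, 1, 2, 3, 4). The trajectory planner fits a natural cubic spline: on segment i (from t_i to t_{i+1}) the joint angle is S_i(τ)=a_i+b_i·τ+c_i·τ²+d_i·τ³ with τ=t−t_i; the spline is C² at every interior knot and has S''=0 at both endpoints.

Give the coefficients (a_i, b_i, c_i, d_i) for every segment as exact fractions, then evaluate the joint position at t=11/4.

  seg 0: a=-1 b=15/7 c=0 d=-1/7
  seg 1: a=1 b=12/7 c=-3/7 d=-2/7
  seg 2: a=2 b=0 c=-9/7 d=2/7
  seg 3: a=1 b=-12/7 c=-3/7 d=1/7
S(11/4) = 313/224

Δ: Δ0=2, Δ1=1, Δ2=-1, Δ3=-2
row 1: diag=4, rhs=-6; c'=1/4, d'=-3/2
row 2: denom=4−1·1/4=15/4; d'=(-12−1·-3/2)/(15/4)=-14/5
row 3: denom=4−1·4/15=56/15; d'=(-6−1·-14/5)/(56/15)=-6/7
back: M3=-6/7
back: M2=-14/5−4/15·-6/7=-18/7
back: M1=-3/2−1/4·-18/7=-6/7
M: M0=0, M1=-6/7, M2=-18/7, M3=-6/7, M4=0
seg 0: a=-1, c=M0/2=0, d=(M1−M0)/(6·1)=-1/7, b=Δ0−h0·(2M0+M1)/6=15/7
seg 1: a=1, c=M1/2=-3/7, d=(M2−M1)/(6·1)=-2/7, b=Δ1−h1·(2M1+M2)/6=12/7
seg 2: a=2, c=M2/2=-9/7, d=(M3−M2)/(6·1)=2/7, b=Δ2−h2·(2M2+M3)/6=0
seg 3: a=1, c=M3/2=-3/7, d=(M4−M3)/(6·1)=1/7, b=Δ3−h3·(2M3+M4)/6=-12/7
t_q=11/4 → seg 2, τ=3/4; S=2+0·τ+-9/7·τ²+2/7·τ³=313/224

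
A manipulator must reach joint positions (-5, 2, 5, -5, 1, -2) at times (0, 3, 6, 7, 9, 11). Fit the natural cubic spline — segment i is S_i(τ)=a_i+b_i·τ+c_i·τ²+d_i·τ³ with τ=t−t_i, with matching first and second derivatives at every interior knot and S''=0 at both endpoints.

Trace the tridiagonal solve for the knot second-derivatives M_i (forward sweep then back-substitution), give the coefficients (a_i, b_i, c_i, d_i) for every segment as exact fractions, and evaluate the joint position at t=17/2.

  seg 0: a=-5 b=4711/3732 c=0 d=3997/33588
  seg 1: a=2 b=8351/1866 c=3997/3732 d=-24961/33588
  seg 2: a=5 b=-34199/3732 c=-1747/311 d=17843/3732
  seg 3: a=-5 b=-11299/1866 c=10855/1244 d=-3917/1866
  seg 4: a=1 b=6827/1866 c=-4813/1244 d=4813/7464
S(17/2) = -3817/2488

Δ: Δ0=7/3, Δ1=1, Δ2=-10, Δ3=3, Δ4=-3/2
row 1: diag=12, rhs=-8; c'=1/4, d'=-2/3
row 2: denom=8−3·1/4=29/4; d'=(-66−3·-2/3)/(29/4)=-256/29
row 3: denom=6−1·4/29=170/29; d'=(78−1·-256/29)/(170/29)=1259/85
row 4: denom=8−2·29/85=622/85; d'=(-27−2·1259/85)/(622/85)=-4813/622
back: M4=-4813/622
back: M3=1259/85−29/85·-4813/622=10855/622
back: M2=-256/29−4/29·10855/622=-3494/311
back: M1=-2/3−1/4·-3494/311=3997/1866
M: M0=0, M1=3997/1866, M2=-3494/311, M3=10855/622, M4=-4813/622, M5=0
seg 0: a=-5, c=M0/2=0, d=(M1−M0)/(6·3)=3997/33588, b=Δ0−h0·(2M0+M1)/6=4711/3732
seg 1: a=2, c=M1/2=3997/3732, d=(M2−M1)/(6·3)=-24961/33588, b=Δ1−h1·(2M1+M2)/6=8351/1866
seg 2: a=5, c=M2/2=-1747/311, d=(M3−M2)/(6·1)=17843/3732, b=Δ2−h2·(2M2+M3)/6=-34199/3732
seg 3: a=-5, c=M3/2=10855/1244, d=(M4−M3)/(6·2)=-3917/1866, b=Δ3−h3·(2M3+M4)/6=-11299/1866
seg 4: a=1, c=M4/2=-4813/1244, d=(M5−M4)/(6·2)=4813/7464, b=Δ4−h4·(2M4+M5)/6=6827/1866
t_q=17/2 → seg 3, τ=3/2; S=-5+-11299/1866·τ+10855/1244·τ²+-3917/1866·τ³=-3817/2488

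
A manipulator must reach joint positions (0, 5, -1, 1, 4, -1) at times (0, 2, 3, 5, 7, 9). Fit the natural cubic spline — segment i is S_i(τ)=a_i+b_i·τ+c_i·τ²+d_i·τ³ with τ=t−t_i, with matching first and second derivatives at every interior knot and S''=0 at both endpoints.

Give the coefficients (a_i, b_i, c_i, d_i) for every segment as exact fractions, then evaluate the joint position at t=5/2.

Δ: Δ0=5/2, Δ1=-6, Δ2=1, Δ3=3/2, Δ4=-5/2
row 1: diag=6, rhs=-51; c'=1/6, d'=-17/2
row 2: denom=6−1·1/6=35/6; d'=(42−1·-17/2)/(35/6)=303/35
row 3: denom=8−2·12/35=256/35; d'=(3−2·303/35)/(256/35)=-501/256
row 4: denom=8−2·35/128=477/64; d'=(-24−2·-501/256)/(477/64)=-857/318
back: M4=-857/318
back: M3=-501/256−35/128·-857/318=-194/159
back: M2=303/35−12/35·-194/159=481/53
back: M1=-17/2−1/6·481/53=-1592/159
M: M0=0, M1=-1592/159, M2=481/53, M3=-194/159, M4=-857/318, M5=0
seg 0: a=0, c=M0/2=0, d=(M1−M0)/(6·2)=-398/477, b=Δ0−h0·(2M0+M1)/6=5569/954
seg 1: a=5, c=M1/2=-796/159, d=(M2−M1)/(6·1)=3035/954, b=Δ1−h1·(2M1+M2)/6=-3983/954
seg 2: a=-1, c=M2/2=481/106, d=(M3−M2)/(6·2)=-1637/1908, b=Δ2−h2·(2M2+M3)/6=-2215/477
seg 3: a=1, c=M3/2=-97/159, d=(M4−M3)/(6·2)=-469/3816, b=Δ3−h3·(2M3+M4)/6=1532/477
seg 4: a=4, c=M4/2=-857/636, d=(M5−M4)/(6·2)=857/3816, b=Δ4−h4·(2M4+M5)/6=-671/954
t_q=5/2 → seg 1, τ=1/2; S=5+-3983/954·τ+-796/159·τ²+3035/954·τ³=5237/2544

  seg 0: a=0 b=5569/954 c=0 d=-398/477
  seg 1: a=5 b=-3983/954 c=-796/159 d=3035/954
  seg 2: a=-1 b=-2215/477 c=481/106 d=-1637/1908
  seg 3: a=1 b=1532/477 c=-97/159 d=-469/3816
  seg 4: a=4 b=-671/954 c=-857/636 d=857/3816
S(5/2) = 5237/2544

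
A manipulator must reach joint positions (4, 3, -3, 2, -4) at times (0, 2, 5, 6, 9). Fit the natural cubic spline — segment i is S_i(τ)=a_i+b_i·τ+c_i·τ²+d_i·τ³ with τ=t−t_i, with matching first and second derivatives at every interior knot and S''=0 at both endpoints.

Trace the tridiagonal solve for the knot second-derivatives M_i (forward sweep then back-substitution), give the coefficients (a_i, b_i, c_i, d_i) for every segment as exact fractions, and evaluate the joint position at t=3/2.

Δ: Δ0=-1/2, Δ1=-2, Δ2=5, Δ3=-2
row 1: diag=10, rhs=-9; c'=3/10, d'=-9/10
row 2: denom=8−3·3/10=71/10; d'=(42−3·-9/10)/(71/10)=447/71
row 3: denom=8−1·10/71=558/71; d'=(-42−1·447/71)/(558/71)=-381/62
back: M3=-381/62
back: M2=447/71−10/71·-381/62=222/31
back: M1=-9/10−3/10·222/31=-189/62
M: M0=0, M1=-189/62, M2=222/31, M3=-381/62, M4=0
seg 0: a=4, c=M0/2=0, d=(M1−M0)/(6·2)=-63/248, b=Δ0−h0·(2M0+M1)/6=16/31
seg 1: a=3, c=M1/2=-189/124, d=(M2−M1)/(6·3)=211/372, b=Δ1−h1·(2M1+M2)/6=-157/62
seg 2: a=-3, c=M2/2=111/31, d=(M3−M2)/(6·1)=-275/124, b=Δ2−h2·(2M2+M3)/6=451/124
seg 3: a=2, c=M3/2=-381/124, d=(M4−M3)/(6·3)=127/372, b=Δ3−h3·(2M3+M4)/6=257/62
t_q=3/2 → seg 0, τ=3/2; S=4+16/31·τ+0·τ²+-63/248·τ³=7771/1984

  seg 0: a=4 b=16/31 c=0 d=-63/248
  seg 1: a=3 b=-157/62 c=-189/124 d=211/372
  seg 2: a=-3 b=451/124 c=111/31 d=-275/124
  seg 3: a=2 b=257/62 c=-381/124 d=127/372
S(3/2) = 7771/1984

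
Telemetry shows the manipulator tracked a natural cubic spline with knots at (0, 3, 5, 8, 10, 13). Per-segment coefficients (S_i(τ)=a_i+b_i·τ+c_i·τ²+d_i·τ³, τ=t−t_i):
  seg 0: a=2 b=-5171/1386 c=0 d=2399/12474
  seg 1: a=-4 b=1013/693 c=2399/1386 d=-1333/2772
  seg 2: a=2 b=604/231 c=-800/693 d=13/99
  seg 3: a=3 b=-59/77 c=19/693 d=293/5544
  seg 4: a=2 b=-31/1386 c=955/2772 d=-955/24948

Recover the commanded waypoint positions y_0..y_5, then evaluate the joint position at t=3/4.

y_0=2 y_1=-4 y_2=2 y_3=3 y_4=2 y_5=4
S(3/4) = -7067/9856

y_0 = S_0(0) = a_0 = 2
y_1 = S_1(0) = a_1 = -4
y_2 = S_2(0) = a_2 = 2
y_3 = S_3(0) = a_3 = 3
y_4 = S_4(0) = a_4 = 2
y_5 = S_4(3) = 4
t_q=3/4 is in segment 0 (τ=3/4); S_0(τ)=-7067/9856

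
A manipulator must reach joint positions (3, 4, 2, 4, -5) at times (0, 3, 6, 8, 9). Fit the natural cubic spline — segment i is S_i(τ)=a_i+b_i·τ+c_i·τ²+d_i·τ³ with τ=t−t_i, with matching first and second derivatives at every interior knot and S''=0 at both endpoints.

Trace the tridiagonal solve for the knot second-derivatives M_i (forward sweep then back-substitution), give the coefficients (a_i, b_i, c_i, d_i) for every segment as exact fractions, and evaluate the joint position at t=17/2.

Δ: Δ0=1/3, Δ1=-2/3, Δ2=1, Δ3=-9
row 1: diag=12, rhs=-6; c'=1/4, d'=-1/2
row 2: denom=10−3·1/4=37/4; d'=(10−3·-1/2)/(37/4)=46/37
row 3: denom=6−2·8/37=206/37; d'=(-60−2·46/37)/(206/37)=-1156/103
back: M3=-1156/103
back: M2=46/37−8/37·-1156/103=378/103
back: M1=-1/2−1/4·378/103=-146/103
M: M0=0, M1=-146/103, M2=378/103, M3=-1156/103, M4=0
seg 0: a=3, c=M0/2=0, d=(M1−M0)/(6·3)=-73/927, b=Δ0−h0·(2M0+M1)/6=322/309
seg 1: a=4, c=M1/2=-73/103, d=(M2−M1)/(6·3)=262/927, b=Δ1−h1·(2M1+M2)/6=-335/309
seg 2: a=2, c=M2/2=189/103, d=(M3−M2)/(6·2)=-767/618, b=Δ2−h2·(2M2+M3)/6=709/309
seg 3: a=4, c=M3/2=-578/103, d=(M4−M3)/(6·1)=578/309, b=Δ3−h3·(2M3+M4)/6=-1625/309
t_q=17/2 → seg 3, τ=1/2; S=4+-1625/309·τ+-578/103·τ²+578/309·τ³=83/412

  seg 0: a=3 b=322/309 c=0 d=-73/927
  seg 1: a=4 b=-335/309 c=-73/103 d=262/927
  seg 2: a=2 b=709/309 c=189/103 d=-767/618
  seg 3: a=4 b=-1625/309 c=-578/103 d=578/309
S(17/2) = 83/412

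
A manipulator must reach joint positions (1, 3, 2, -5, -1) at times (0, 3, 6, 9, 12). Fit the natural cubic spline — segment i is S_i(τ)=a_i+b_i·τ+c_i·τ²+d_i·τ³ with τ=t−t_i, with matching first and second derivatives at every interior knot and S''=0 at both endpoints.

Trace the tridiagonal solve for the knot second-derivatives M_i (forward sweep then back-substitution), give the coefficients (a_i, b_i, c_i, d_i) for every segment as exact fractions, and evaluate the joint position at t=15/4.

  seg 0: a=1 b=61/84 c=0 d=-5/756
  seg 1: a=3 b=23/42 c=-5/84 d=-59/756
  seg 2: a=2 b=-23/12 c=-16/21 d=157/756
  seg 3: a=-5 b=-37/42 c=31/28 d=-31/252
S(15/4) = 5993/1792

Δ: Δ0=2/3, Δ1=-1/3, Δ2=-7/3, Δ3=4/3
row 1: diag=12, rhs=-6; c'=1/4, d'=-1/2
row 2: denom=12−3·1/4=45/4; d'=(-12−3·-1/2)/(45/4)=-14/15
row 3: denom=12−3·4/15=56/5; d'=(22−3·-14/15)/(56/5)=31/14
back: M3=31/14
back: M2=-14/15−4/15·31/14=-32/21
back: M1=-1/2−1/4·-32/21=-5/42
M: M0=0, M1=-5/42, M2=-32/21, M3=31/14, M4=0
seg 0: a=1, c=M0/2=0, d=(M1−M0)/(6·3)=-5/756, b=Δ0−h0·(2M0+M1)/6=61/84
seg 1: a=3, c=M1/2=-5/84, d=(M2−M1)/(6·3)=-59/756, b=Δ1−h1·(2M1+M2)/6=23/42
seg 2: a=2, c=M2/2=-16/21, d=(M3−M2)/(6·3)=157/756, b=Δ2−h2·(2M2+M3)/6=-23/12
seg 3: a=-5, c=M3/2=31/28, d=(M4−M3)/(6·3)=-31/252, b=Δ3−h3·(2M3+M4)/6=-37/42
t_q=15/4 → seg 1, τ=3/4; S=3+23/42·τ+-5/84·τ²+-59/756·τ³=5993/1792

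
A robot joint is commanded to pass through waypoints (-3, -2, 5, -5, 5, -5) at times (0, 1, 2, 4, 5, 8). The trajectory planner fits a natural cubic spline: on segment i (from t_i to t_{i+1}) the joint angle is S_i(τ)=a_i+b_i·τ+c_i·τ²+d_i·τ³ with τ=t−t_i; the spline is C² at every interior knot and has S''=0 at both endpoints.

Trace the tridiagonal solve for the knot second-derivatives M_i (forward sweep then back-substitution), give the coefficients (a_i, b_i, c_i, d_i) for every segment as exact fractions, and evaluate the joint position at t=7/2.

  seg 0: a=-3 b=-4133/2859 c=0 d=6992/2859
  seg 1: a=-2 b=16843/2859 c=6992/953 d=-17806/2859
  seg 2: a=5 b=5377/2859 c=-10814/953 d=11303/2859
  seg 3: a=-5 b=11245/2859 c=11792/953 d=-18031/2859
  seg 4: a=5 b=27904/2859 c=-6239/953 d=6239/8577
S(7/2) = -33297/7624

Δ: Δ0=1, Δ1=7, Δ2=-5, Δ3=10, Δ4=-10/3
row 1: diag=4, rhs=36; c'=1/4, d'=9
row 2: denom=6−1·1/4=23/4; d'=(-72−1·9)/(23/4)=-324/23
row 3: denom=6−2·8/23=122/23; d'=(90−2·-324/23)/(122/23)=1359/61
row 4: denom=8−1·23/122=953/122; d'=(-80−1·1359/61)/(953/122)=-12478/953
back: M4=-12478/953
back: M3=1359/61−23/122·-12478/953=23584/953
back: M2=-324/23−8/23·23584/953=-21628/953
back: M1=9−1/4·-21628/953=13984/953
M: M0=0, M1=13984/953, M2=-21628/953, M3=23584/953, M4=-12478/953, M5=0
seg 0: a=-3, c=M0/2=0, d=(M1−M0)/(6·1)=6992/2859, b=Δ0−h0·(2M0+M1)/6=-4133/2859
seg 1: a=-2, c=M1/2=6992/953, d=(M2−M1)/(6·1)=-17806/2859, b=Δ1−h1·(2M1+M2)/6=16843/2859
seg 2: a=5, c=M2/2=-10814/953, d=(M3−M2)/(6·2)=11303/2859, b=Δ2−h2·(2M2+M3)/6=5377/2859
seg 3: a=-5, c=M3/2=11792/953, d=(M4−M3)/(6·1)=-18031/2859, b=Δ3−h3·(2M3+M4)/6=11245/2859
seg 4: a=5, c=M4/2=-6239/953, d=(M5−M4)/(6·3)=6239/8577, b=Δ4−h4·(2M4+M5)/6=27904/2859
t_q=7/2 → seg 2, τ=3/2; S=5+5377/2859·τ+-10814/953·τ²+11303/2859·τ³=-33297/7624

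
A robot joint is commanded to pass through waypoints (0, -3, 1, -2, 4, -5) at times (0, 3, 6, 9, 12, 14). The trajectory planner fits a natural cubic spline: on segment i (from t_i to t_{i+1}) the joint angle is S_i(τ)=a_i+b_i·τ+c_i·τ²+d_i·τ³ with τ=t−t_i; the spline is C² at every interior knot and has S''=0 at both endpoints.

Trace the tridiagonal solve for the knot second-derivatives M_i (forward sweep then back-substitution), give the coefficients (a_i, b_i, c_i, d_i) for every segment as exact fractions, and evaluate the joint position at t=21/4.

  seg 0: a=0 b=-5837/3090 c=0 d=2747/27810
  seg 1: a=-3 b=1202/1545 c=2747/3090 d=-145/618
  seg 2: a=1 b=-689/3090 c=-1889/1545 d=8933/27810
  seg 3: a=-2 b=1721/1545 c=1031/618 d=-12727/27810
  seg 4: a=4 b=-3809/3090 c=-1262/515 d=631/1545
S(21/4) = 38133/65920

Δ: Δ0=-1, Δ1=4/3, Δ2=-1, Δ3=2, Δ4=-9/2
row 1: diag=12, rhs=14; c'=1/4, d'=7/6
row 2: denom=12−3·1/4=45/4; d'=(-14−3·7/6)/(45/4)=-14/9
row 3: denom=12−3·4/15=56/5; d'=(18−3·-14/9)/(56/5)=85/42
row 4: denom=10−3·15/56=515/56; d'=(-39−3·85/42)/(515/56)=-2524/515
back: M4=-2524/515
back: M3=85/42−15/56·-2524/515=1031/309
back: M2=-14/9−4/15·1031/309=-3778/1545
back: M1=7/6−1/4·-3778/1545=2747/1545
M: M0=0, M1=2747/1545, M2=-3778/1545, M3=1031/309, M4=-2524/515, M5=0
seg 0: a=0, c=M0/2=0, d=(M1−M0)/(6·3)=2747/27810, b=Δ0−h0·(2M0+M1)/6=-5837/3090
seg 1: a=-3, c=M1/2=2747/3090, d=(M2−M1)/(6·3)=-145/618, b=Δ1−h1·(2M1+M2)/6=1202/1545
seg 2: a=1, c=M2/2=-1889/1545, d=(M3−M2)/(6·3)=8933/27810, b=Δ2−h2·(2M2+M3)/6=-689/3090
seg 3: a=-2, c=M3/2=1031/618, d=(M4−M3)/(6·3)=-12727/27810, b=Δ3−h3·(2M3+M4)/6=1721/1545
seg 4: a=4, c=M4/2=-1262/515, d=(M5−M4)/(6·2)=631/1545, b=Δ4−h4·(2M4+M5)/6=-3809/3090
t_q=21/4 → seg 1, τ=9/4; S=-3+1202/1545·τ+2747/3090·τ²+-145/618·τ³=38133/65920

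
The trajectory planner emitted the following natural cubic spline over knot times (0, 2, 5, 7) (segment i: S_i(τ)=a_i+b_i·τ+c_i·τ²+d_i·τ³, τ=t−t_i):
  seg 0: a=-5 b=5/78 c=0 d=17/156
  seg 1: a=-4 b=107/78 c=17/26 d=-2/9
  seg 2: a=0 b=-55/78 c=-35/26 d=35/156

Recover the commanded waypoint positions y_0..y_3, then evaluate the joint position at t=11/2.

y_0 = S_0(0) = a_0 = -5
y_1 = S_1(0) = a_1 = -4
y_2 = S_2(0) = a_2 = 0
y_3 = S_2(2) = -5
t_q=11/2 is in segment 2 (τ=1/2); S_2(τ)=-275/416

y_0=-5 y_1=-4 y_2=0 y_3=-5
S(11/2) = -275/416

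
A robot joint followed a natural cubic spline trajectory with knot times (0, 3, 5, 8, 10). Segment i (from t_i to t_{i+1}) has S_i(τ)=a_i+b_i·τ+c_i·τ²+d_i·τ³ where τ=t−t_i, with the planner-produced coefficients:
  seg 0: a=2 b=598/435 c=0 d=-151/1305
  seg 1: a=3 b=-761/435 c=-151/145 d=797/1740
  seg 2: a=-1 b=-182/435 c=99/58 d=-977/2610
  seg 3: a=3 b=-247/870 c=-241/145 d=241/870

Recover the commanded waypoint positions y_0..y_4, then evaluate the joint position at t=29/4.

y_0 = S_0(0) = a_0 = 2
y_1 = S_1(0) = a_1 = 3
y_2 = S_2(0) = a_2 = -1
y_3 = S_3(0) = a_3 = 3
y_4 = S_3(2) = -2
t_q=29/4 is in segment 2 (τ=9/4); S_2(τ)=1559/640

y_0=2 y_1=3 y_2=-1 y_3=3 y_4=-2
S(29/4) = 1559/640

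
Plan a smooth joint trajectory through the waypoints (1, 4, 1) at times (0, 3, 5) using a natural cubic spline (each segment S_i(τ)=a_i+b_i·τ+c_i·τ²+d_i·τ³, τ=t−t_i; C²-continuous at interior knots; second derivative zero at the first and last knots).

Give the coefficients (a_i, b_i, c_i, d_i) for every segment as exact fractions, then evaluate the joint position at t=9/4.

  seg 0: a=1 b=7/4 c=0 d=-1/12
  seg 1: a=4 b=-1/2 c=-3/4 d=1/8
S(9/4) = 1021/256

Δ: Δ0=1, Δ1=-3/2
row 1: diag=10, rhs=-15; c'=1/5, d'=-3/2
back: M1=-3/2
M: M0=0, M1=-3/2, M2=0
seg 0: a=1, c=M0/2=0, d=(M1−M0)/(6·3)=-1/12, b=Δ0−h0·(2M0+M1)/6=7/4
seg 1: a=4, c=M1/2=-3/4, d=(M2−M1)/(6·2)=1/8, b=Δ1−h1·(2M1+M2)/6=-1/2
t_q=9/4 → seg 0, τ=9/4; S=1+7/4·τ+0·τ²+-1/12·τ³=1021/256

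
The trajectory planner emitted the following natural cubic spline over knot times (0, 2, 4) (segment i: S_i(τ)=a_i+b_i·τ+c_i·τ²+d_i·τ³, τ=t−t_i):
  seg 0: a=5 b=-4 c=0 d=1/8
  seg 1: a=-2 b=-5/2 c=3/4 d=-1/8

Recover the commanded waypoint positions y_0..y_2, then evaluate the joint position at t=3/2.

y_0 = S_0(0) = a_0 = 5
y_1 = S_1(0) = a_1 = -2
y_2 = S_1(2) = -5
t_q=3/2 is in segment 0 (τ=3/2); S_0(τ)=-37/64

y_0=5 y_1=-2 y_2=-5
S(3/2) = -37/64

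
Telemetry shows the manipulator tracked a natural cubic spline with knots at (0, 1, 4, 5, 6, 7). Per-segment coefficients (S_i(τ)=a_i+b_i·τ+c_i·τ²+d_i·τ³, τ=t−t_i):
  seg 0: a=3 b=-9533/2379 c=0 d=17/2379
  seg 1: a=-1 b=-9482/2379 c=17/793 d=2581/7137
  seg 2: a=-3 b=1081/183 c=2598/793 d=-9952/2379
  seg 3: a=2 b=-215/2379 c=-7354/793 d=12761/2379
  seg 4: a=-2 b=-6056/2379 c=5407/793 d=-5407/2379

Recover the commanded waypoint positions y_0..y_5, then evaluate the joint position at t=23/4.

y_0 = S_0(0) = a_0 = 3
y_1 = S_1(0) = a_1 = -1
y_2 = S_2(0) = a_2 = -3
y_3 = S_3(0) = a_3 = 2
y_4 = S_4(0) = a_4 = -2
y_5 = S_4(1) = 0
t_q=23/4 is in segment 3 (τ=3/4); S_3(τ)=-3987/3904

y_0=3 y_1=-1 y_2=-3 y_3=2 y_4=-2 y_5=0
S(23/4) = -3987/3904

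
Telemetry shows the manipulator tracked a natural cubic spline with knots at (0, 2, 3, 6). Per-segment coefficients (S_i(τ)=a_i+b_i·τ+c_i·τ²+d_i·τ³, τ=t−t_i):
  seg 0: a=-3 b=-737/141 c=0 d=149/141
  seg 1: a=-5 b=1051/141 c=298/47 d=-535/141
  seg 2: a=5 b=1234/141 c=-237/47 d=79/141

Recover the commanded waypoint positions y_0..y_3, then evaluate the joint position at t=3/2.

y_0 = S_0(0) = a_0 = -3
y_1 = S_1(0) = a_1 = -5
y_2 = S_2(0) = a_2 = 5
y_3 = S_2(3) = 1
t_q=3/2 is in segment 0 (τ=3/2); S_0(τ)=-2735/376

y_0=-3 y_1=-5 y_2=5 y_3=1
S(3/2) = -2735/376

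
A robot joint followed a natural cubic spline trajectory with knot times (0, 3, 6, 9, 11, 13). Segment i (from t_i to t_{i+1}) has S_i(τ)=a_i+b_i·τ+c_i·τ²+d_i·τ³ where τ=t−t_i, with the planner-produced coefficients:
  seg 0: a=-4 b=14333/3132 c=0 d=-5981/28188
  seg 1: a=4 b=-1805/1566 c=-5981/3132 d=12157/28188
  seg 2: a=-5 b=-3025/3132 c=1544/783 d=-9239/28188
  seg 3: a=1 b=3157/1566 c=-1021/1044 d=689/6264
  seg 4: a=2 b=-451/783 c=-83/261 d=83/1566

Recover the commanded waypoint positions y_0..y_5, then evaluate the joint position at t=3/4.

y_0 = S_0(0) = a_0 = -4
y_1 = S_1(0) = a_1 = 4
y_2 = S_2(0) = a_2 = -5
y_3 = S_3(0) = a_3 = 1
y_4 = S_4(0) = a_4 = 2
y_5 = S_4(2) = 0
t_q=3/4 is in segment 0 (τ=3/4); S_0(τ)=-14639/22272

y_0=-4 y_1=4 y_2=-5 y_3=1 y_4=2 y_5=0
S(3/4) = -14639/22272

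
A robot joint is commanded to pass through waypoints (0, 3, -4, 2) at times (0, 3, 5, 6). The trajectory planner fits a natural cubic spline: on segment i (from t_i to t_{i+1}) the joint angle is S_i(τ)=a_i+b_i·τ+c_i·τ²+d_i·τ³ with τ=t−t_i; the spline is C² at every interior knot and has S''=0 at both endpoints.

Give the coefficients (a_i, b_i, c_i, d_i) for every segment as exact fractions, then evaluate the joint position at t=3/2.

Δ: Δ0=1, Δ1=-7/2, Δ2=6
row 1: diag=10, rhs=-27; c'=1/5, d'=-27/10
row 2: denom=6−2·1/5=28/5; d'=(57−2·-27/10)/(28/5)=78/7
back: M2=78/7
back: M1=-27/10−1/5·78/7=-69/14
M: M0=0, M1=-69/14, M2=78/7, M3=0
seg 0: a=0, c=M0/2=0, d=(M1−M0)/(6·3)=-23/84, b=Δ0−h0·(2M0+M1)/6=97/28
seg 1: a=3, c=M1/2=-69/28, d=(M2−M1)/(6·2)=75/56, b=Δ1−h1·(2M1+M2)/6=-55/14
seg 2: a=-4, c=M2/2=39/7, d=(M3−M2)/(6·1)=-13/7, b=Δ2−h2·(2M2+M3)/6=16/7
t_q=3/2 → seg 0, τ=3/2; S=0+97/28·τ+0·τ²+-23/84·τ³=957/224

  seg 0: a=0 b=97/28 c=0 d=-23/84
  seg 1: a=3 b=-55/14 c=-69/28 d=75/56
  seg 2: a=-4 b=16/7 c=39/7 d=-13/7
S(3/2) = 957/224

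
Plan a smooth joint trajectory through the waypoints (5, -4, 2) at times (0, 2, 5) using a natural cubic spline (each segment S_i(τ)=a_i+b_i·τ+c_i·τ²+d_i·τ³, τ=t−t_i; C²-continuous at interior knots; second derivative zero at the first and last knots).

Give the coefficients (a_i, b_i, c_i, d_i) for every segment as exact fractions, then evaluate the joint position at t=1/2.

Δ: Δ0=-9/2, Δ1=2
row 1: diag=10, rhs=39; c'=3/10, d'=39/10
back: M1=39/10
M: M0=0, M1=39/10, M2=0
seg 0: a=5, c=M0/2=0, d=(M1−M0)/(6·2)=13/40, b=Δ0−h0·(2M0+M1)/6=-29/5
seg 1: a=-4, c=M1/2=39/20, d=(M2−M1)/(6·3)=-13/60, b=Δ1−h1·(2M1+M2)/6=-19/10
t_q=1/2 → seg 0, τ=1/2; S=5+-29/5·τ+0·τ²+13/40·τ³=137/64

  seg 0: a=5 b=-29/5 c=0 d=13/40
  seg 1: a=-4 b=-19/10 c=39/20 d=-13/60
S(1/2) = 137/64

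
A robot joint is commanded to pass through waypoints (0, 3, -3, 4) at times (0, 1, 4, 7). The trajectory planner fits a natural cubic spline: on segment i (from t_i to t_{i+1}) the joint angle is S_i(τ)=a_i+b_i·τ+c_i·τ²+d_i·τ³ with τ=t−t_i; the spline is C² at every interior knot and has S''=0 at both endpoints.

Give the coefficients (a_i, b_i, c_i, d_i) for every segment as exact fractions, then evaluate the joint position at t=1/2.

  seg 0: a=0 b=334/87 c=0 d=-73/87
  seg 1: a=3 b=115/87 c=-73/29 d=368/783
  seg 2: a=-3 b=-95/87 c=149/87 d=-149/783
S(1/2) = 421/232

Δ: Δ0=3, Δ1=-2, Δ2=7/3
row 1: diag=8, rhs=-30; c'=3/8, d'=-15/4
row 2: denom=12−3·3/8=87/8; d'=(26−3·-15/4)/(87/8)=298/87
back: M2=298/87
back: M1=-15/4−3/8·298/87=-146/29
M: M0=0, M1=-146/29, M2=298/87, M3=0
seg 0: a=0, c=M0/2=0, d=(M1−M0)/(6·1)=-73/87, b=Δ0−h0·(2M0+M1)/6=334/87
seg 1: a=3, c=M1/2=-73/29, d=(M2−M1)/(6·3)=368/783, b=Δ1−h1·(2M1+M2)/6=115/87
seg 2: a=-3, c=M2/2=149/87, d=(M3−M2)/(6·3)=-149/783, b=Δ2−h2·(2M2+M3)/6=-95/87
t_q=1/2 → seg 0, τ=1/2; S=0+334/87·τ+0·τ²+-73/87·τ³=421/232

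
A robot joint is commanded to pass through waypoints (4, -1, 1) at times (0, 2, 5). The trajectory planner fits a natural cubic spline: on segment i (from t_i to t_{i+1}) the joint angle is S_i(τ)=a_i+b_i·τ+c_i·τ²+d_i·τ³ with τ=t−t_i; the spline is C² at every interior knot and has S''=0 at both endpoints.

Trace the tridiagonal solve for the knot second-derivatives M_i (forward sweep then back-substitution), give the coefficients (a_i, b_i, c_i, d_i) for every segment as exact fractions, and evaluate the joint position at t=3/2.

Δ: Δ0=-5/2, Δ1=2/3
row 1: diag=10, rhs=19; c'=3/10, d'=19/10
back: M1=19/10
M: M0=0, M1=19/10, M2=0
seg 0: a=4, c=M0/2=0, d=(M1−M0)/(6·2)=19/120, b=Δ0−h0·(2M0+M1)/6=-47/15
seg 1: a=-1, c=M1/2=19/20, d=(M2−M1)/(6·3)=-19/180, b=Δ1−h1·(2M1+M2)/6=-37/30
t_q=3/2 → seg 0, τ=3/2; S=4+-47/15·τ+0·τ²+19/120·τ³=-53/320

  seg 0: a=4 b=-47/15 c=0 d=19/120
  seg 1: a=-1 b=-37/30 c=19/20 d=-19/180
S(3/2) = -53/320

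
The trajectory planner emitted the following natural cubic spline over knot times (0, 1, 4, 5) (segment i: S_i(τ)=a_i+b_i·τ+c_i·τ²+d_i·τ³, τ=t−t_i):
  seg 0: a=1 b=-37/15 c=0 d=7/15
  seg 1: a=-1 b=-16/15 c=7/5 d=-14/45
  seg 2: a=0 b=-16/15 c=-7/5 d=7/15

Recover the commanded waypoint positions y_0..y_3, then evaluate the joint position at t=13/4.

y_0 = S_0(0) = a_0 = 1
y_1 = S_1(0) = a_1 = -1
y_2 = S_2(0) = a_2 = 0
y_3 = S_2(1) = -2
t_q=13/4 is in segment 1 (τ=9/4); S_1(τ)=23/160

y_0=1 y_1=-1 y_2=0 y_3=-2
S(13/4) = 23/160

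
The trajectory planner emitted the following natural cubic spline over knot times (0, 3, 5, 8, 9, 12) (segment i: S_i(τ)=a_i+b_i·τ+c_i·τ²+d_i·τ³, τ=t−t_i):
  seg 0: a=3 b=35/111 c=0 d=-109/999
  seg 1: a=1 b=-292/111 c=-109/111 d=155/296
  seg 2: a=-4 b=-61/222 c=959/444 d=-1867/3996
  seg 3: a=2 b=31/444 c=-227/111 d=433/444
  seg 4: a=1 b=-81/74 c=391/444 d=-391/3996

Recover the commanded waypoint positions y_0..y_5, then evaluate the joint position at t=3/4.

y_0 = S_0(0) = a_0 = 3
y_1 = S_1(0) = a_1 = 1
y_2 = S_2(0) = a_2 = -4
y_3 = S_3(0) = a_3 = 2
y_4 = S_4(0) = a_4 = 1
y_5 = S_4(3) = 3
t_q=3/4 is in segment 0 (τ=3/4); S_0(τ)=7555/2368

y_0=3 y_1=1 y_2=-4 y_3=2 y_4=1 y_5=3
S(3/4) = 7555/2368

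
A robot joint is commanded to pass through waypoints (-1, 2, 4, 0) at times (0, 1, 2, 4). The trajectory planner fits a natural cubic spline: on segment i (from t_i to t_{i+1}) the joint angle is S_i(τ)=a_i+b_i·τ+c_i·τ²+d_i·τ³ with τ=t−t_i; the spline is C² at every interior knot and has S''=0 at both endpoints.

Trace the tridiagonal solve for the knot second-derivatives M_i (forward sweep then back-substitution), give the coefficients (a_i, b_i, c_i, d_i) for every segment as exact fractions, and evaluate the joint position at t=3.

  seg 0: a=-1 b=71/23 c=0 d=-2/23
  seg 1: a=2 b=65/23 c=-6/23 d=-13/23
  seg 2: a=4 b=14/23 c=-45/23 d=15/46
S(3) = 137/46

Δ: Δ0=3, Δ1=2, Δ2=-2
row 1: diag=4, rhs=-6; c'=1/4, d'=-3/2
row 2: denom=6−1·1/4=23/4; d'=(-24−1·-3/2)/(23/4)=-90/23
back: M2=-90/23
back: M1=-3/2−1/4·-90/23=-12/23
M: M0=0, M1=-12/23, M2=-90/23, M3=0
seg 0: a=-1, c=M0/2=0, d=(M1−M0)/(6·1)=-2/23, b=Δ0−h0·(2M0+M1)/6=71/23
seg 1: a=2, c=M1/2=-6/23, d=(M2−M1)/(6·1)=-13/23, b=Δ1−h1·(2M1+M2)/6=65/23
seg 2: a=4, c=M2/2=-45/23, d=(M3−M2)/(6·2)=15/46, b=Δ2−h2·(2M2+M3)/6=14/23
t_q=3 → seg 2, τ=1; S=4+14/23·τ+-45/23·τ²+15/46·τ³=137/46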